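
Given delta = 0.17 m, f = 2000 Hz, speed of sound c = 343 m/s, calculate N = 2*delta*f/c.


N = 2*delta*f/c = 2*delta/lambda, where lambda = c/f
lambda = 343 / 2000 = 0.1715 m
N = 2 * 0.17 / 0.1715 = 1.9825


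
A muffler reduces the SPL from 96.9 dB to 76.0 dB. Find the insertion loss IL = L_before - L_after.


Insertion loss = SPL without muffler - SPL with muffler
IL = 96.9 - 76.0 = 20.9 dB


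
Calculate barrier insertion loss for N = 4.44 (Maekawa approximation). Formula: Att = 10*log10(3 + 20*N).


3 + 20*N = 3 + 20*4.44 = 91.8
Att = 10*log10(91.8) = 19.628 dB


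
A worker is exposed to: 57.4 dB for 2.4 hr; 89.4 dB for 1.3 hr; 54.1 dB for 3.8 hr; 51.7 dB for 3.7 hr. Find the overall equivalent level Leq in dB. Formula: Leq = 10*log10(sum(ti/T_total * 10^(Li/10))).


T_total = 2.4 + 1.3 + 3.8 + 3.7 = 11.2 hr
(2.4/11.2) * 10^(57.4/10) = 117759
(1.3/11.2) * 10^(89.4/10) = 1.01094e+08
(3.8/11.2) * 10^(54.1/10) = 87209.9
(3.7/11.2) * 10^(51.7/10) = 48863.4
Sum = 117759 + 1.01094e+08 + 87209.9 + 48863.4 = 1.01348e+08
Leq = 10*log10(1.01348e+08) = 80.058 dB


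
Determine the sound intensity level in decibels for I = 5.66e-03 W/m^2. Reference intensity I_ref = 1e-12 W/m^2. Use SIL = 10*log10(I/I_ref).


I / I_ref = 5.66e-03 / 1e-12 = 5.66e+09
SIL = 10 * log10(5.66e+09) = 97.528 dB


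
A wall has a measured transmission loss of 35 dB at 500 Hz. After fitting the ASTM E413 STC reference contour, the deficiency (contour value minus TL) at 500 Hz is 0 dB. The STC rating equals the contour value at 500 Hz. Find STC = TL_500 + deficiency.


By ASTM E413, STC = value of the fitted reference contour at 500 Hz.
Contour value at 500 Hz = TL_500 + deficiency = 35 + 0 = 35
STC = 35


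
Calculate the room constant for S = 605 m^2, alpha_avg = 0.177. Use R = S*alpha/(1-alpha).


R = 605 * 0.177 / (1 - 0.177) = 130.12 m^2


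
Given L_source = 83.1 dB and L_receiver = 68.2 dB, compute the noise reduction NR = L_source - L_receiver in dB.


NR = L_source - L_receiver (difference between source and receiving room levels)
NR = 83.1 - 68.2 = 14.9 dB


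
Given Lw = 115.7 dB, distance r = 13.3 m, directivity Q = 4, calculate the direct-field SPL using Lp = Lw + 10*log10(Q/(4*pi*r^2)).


4*pi*r^2 = 4*pi*13.3^2 = 2222.87 m^2
Q / (4*pi*r^2) = 4 / 2222.87 = 0.00179948
Lp = 115.7 + 10*log10(0.00179948) = 88.251 dB


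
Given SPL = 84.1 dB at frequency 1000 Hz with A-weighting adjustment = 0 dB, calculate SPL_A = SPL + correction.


A-weighting table: 1000 Hz -> 0 dB correction
SPL_A = SPL + correction = 84.1 + (0) = 84.1 dBA


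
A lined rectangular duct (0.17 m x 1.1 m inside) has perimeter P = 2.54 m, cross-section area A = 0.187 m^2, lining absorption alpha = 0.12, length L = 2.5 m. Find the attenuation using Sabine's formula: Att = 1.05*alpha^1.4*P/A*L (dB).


alpha^1.4 = 0.12^1.4 = 0.0513871
Attenuation rate = 1.05 * alpha^1.4 * P / A
= 1.05 * 0.0513871 * 2.54 / 0.187 = 0.732884 dB/m
Total Att = 0.732884 * 2.5 = 1.8322 dB


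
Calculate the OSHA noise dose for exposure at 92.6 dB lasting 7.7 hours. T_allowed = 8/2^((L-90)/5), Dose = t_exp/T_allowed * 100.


T_allowed = 8 / 2^((92.6 - 90)/5) = 5.57897 hr
Dose = 7.7 / 5.57897 * 100 = 138.02 %


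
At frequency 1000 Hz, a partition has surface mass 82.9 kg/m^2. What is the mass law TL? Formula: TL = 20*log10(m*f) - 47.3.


m * f = 82.9 * 1000 = 82900
20*log10(82900) = 98.3711 dB
TL = 98.3711 - 47.3 = 51.071 dB


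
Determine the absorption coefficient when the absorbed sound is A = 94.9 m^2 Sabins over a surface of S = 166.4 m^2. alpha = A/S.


Absorption coefficient = absorbed power / incident power
alpha = A / S = 94.9 / 166.4 = 0.57031


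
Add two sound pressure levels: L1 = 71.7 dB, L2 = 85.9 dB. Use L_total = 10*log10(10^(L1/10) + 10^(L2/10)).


10^(71.7/10) = 1.47911e+07
10^(85.9/10) = 3.89045e+08
Sum = 1.47911e+07 + 3.89045e+08 = 4.03836e+08
L_total = 10*log10(4.03836e+08) = 86.062 dB


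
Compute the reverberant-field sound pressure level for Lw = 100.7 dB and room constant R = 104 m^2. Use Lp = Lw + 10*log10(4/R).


4/R = 4/104 = 0.0384615
Lp = 100.7 + 10*log10(0.0384615) = 86.55 dB


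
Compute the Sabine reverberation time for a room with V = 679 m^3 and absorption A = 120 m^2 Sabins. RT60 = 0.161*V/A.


RT60 = 0.161 * 679 / 120 = 0.91099 s


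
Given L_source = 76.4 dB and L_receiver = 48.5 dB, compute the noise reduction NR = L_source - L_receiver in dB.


NR = L_source - L_receiver (difference between source and receiving room levels)
NR = 76.4 - 48.5 = 27.9 dB


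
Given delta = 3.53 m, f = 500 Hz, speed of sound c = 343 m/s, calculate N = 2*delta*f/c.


N = 2*delta*f/c = 2*delta/lambda, where lambda = c/f
lambda = 343 / 500 = 0.686 m
N = 2 * 3.53 / 0.686 = 10.292


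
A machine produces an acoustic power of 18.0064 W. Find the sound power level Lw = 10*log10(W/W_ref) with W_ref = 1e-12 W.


W / W_ref = 18.0064 / 1e-12 = 1.80064e+13
Lw = 10 * log10(1.80064e+13) = 132.55 dB


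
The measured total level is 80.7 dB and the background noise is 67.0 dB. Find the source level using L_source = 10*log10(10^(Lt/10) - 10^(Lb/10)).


10^(80.7/10) = 1.1749e+08
10^(67.0/10) = 5.01187e+06
Difference = 1.1749e+08 - 5.01187e+06 = 1.12478e+08
L_source = 10*log10(1.12478e+08) = 80.511 dB


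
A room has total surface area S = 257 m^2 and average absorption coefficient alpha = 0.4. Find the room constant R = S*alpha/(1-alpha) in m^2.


R = 257 * 0.4 / (1 - 0.4) = 171.33 m^2


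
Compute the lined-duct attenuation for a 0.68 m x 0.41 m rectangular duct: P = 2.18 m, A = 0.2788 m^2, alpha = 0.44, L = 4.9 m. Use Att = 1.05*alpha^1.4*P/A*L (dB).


alpha^1.4 = 0.44^1.4 = 0.316835
Attenuation rate = 1.05 * alpha^1.4 * P / A
= 1.05 * 0.316835 * 2.18 / 0.2788 = 2.60127 dB/m
Total Att = 2.60127 * 4.9 = 12.746 dB


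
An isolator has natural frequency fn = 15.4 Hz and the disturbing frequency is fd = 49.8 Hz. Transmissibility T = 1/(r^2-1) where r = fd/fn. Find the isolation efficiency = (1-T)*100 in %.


r = 49.8 / 15.4 = 3.23377
r^2 - 1 = 3.23377^2 - 1 = 9.45727
T = 1/9.45727 = 0.105739
Efficiency = (1 - 0.105739)*100 = 89.426 %


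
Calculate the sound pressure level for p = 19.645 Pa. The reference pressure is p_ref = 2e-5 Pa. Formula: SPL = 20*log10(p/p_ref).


p / p_ref = 19.645 / 2e-5 = 982250
SPL = 20 * log10(982250) = 119.84 dB


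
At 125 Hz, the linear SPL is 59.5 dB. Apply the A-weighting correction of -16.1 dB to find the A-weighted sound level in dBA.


A-weighting table: 125 Hz -> -16.1 dB correction
SPL_A = SPL + correction = 59.5 + (-16.1) = 43.4 dBA


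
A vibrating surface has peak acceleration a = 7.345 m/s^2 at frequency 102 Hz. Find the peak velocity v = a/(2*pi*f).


omega = 2*pi*f = 2*pi*102 = 640.885 rad/s
v = a / omega = 7.345 / 640.885 = 0.011461 m/s


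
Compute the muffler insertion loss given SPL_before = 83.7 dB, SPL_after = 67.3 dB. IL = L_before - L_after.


Insertion loss = SPL without muffler - SPL with muffler
IL = 83.7 - 67.3 = 16.4 dB


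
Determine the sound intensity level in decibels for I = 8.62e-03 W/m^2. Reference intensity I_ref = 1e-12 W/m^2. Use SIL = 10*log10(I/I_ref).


I / I_ref = 8.62e-03 / 1e-12 = 8.62e+09
SIL = 10 * log10(8.62e+09) = 99.355 dB


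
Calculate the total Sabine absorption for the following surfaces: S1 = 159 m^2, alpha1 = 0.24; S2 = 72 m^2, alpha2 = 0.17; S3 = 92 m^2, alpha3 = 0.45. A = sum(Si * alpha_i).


159 * 0.24 = 38.16
72 * 0.17 = 12.24
92 * 0.45 = 41.4
A_total = 38.16 + 12.24 + 41.4 = 91.8 m^2


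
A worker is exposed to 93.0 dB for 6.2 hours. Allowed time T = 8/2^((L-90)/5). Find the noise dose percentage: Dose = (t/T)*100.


T_allowed = 8 / 2^((93.0 - 90)/5) = 5.27803 hr
Dose = 6.2 / 5.27803 * 100 = 117.47 %


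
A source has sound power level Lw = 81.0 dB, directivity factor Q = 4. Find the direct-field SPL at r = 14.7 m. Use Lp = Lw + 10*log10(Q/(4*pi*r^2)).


4*pi*r^2 = 4*pi*14.7^2 = 2715.47 m^2
Q / (4*pi*r^2) = 4 / 2715.47 = 0.00147304
Lp = 81.0 + 10*log10(0.00147304) = 52.682 dB


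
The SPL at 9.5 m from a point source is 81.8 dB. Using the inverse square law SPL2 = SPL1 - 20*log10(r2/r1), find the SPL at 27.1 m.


r2/r1 = 27.1/9.5 = 2.85263
Correction = 20*log10(2.85263) = 9.10491 dB
SPL2 = 81.8 - 9.10491 = 72.695 dB


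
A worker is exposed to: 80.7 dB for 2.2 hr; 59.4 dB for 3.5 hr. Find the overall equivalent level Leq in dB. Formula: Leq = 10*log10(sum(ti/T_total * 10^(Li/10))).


T_total = 2.2 + 3.5 = 5.7 hr
(2.2/5.7) * 10^(80.7/10) = 4.53469e+07
(3.5/5.7) * 10^(59.4/10) = 534802
Sum = 4.53469e+07 + 534802 = 4.58817e+07
Leq = 10*log10(4.58817e+07) = 76.616 dB


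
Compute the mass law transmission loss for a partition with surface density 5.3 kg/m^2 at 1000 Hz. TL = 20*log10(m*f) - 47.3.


m * f = 5.3 * 1000 = 5300
20*log10(5300) = 74.4855 dB
TL = 74.4855 - 47.3 = 27.186 dB


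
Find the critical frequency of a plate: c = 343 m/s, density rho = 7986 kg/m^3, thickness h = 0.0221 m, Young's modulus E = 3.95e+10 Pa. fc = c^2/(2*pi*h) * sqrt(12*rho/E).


12*rho/E = 12*7986/3.95e+10 = 2.42613e-06
sqrt(12*rho/E) = sqrt(2.42613e-06) = 0.0015576
c^2/(2*pi*h) = 343^2/(2*pi*0.0221) = 847259
fc = 847259 * 0.0015576 = 1319.7 Hz


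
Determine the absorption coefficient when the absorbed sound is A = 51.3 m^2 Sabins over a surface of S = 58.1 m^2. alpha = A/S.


Absorption coefficient = absorbed power / incident power
alpha = A / S = 51.3 / 58.1 = 0.88296


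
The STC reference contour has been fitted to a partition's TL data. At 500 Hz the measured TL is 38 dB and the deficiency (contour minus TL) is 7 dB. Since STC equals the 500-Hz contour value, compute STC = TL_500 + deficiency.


By ASTM E413, STC = value of the fitted reference contour at 500 Hz.
Contour value at 500 Hz = TL_500 + deficiency = 38 + 7 = 45
STC = 45


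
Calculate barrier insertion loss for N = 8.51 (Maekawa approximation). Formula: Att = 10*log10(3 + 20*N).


3 + 20*N = 3 + 20*8.51 = 173.2
Att = 10*log10(173.2) = 22.385 dB


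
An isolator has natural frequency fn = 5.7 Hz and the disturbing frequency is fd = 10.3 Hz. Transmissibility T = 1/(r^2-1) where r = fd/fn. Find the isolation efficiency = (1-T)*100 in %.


r = 10.3 / 5.7 = 1.80702
r^2 - 1 = 1.80702^2 - 1 = 2.26532
T = 1/2.26532 = 0.441439
Efficiency = (1 - 0.441439)*100 = 55.856 %


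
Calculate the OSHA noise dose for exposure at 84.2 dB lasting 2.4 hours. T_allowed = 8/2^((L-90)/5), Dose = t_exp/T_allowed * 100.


T_allowed = 8 / 2^((84.2 - 90)/5) = 17.8766 hr
Dose = 2.4 / 17.8766 * 100 = 13.425 %


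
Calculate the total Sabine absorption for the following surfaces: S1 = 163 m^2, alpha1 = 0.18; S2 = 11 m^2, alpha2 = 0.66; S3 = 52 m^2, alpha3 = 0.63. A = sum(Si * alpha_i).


163 * 0.18 = 29.34
11 * 0.66 = 7.26
52 * 0.63 = 32.76
A_total = 29.34 + 7.26 + 32.76 = 69.36 m^2


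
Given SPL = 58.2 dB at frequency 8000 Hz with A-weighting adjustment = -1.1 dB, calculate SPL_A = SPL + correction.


A-weighting table: 8000 Hz -> -1.1 dB correction
SPL_A = SPL + correction = 58.2 + (-1.1) = 57.1 dBA


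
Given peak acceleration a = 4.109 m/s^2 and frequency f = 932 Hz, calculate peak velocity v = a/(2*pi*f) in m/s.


omega = 2*pi*f = 2*pi*932 = 5855.93 rad/s
v = a / omega = 4.109 / 5855.93 = 0.00070168 m/s


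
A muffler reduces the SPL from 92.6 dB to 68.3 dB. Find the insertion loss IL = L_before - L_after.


Insertion loss = SPL without muffler - SPL with muffler
IL = 92.6 - 68.3 = 24.3 dB


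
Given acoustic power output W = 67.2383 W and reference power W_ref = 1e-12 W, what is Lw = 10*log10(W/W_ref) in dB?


W / W_ref = 67.2383 / 1e-12 = 6.72383e+13
Lw = 10 * log10(6.72383e+13) = 138.28 dB


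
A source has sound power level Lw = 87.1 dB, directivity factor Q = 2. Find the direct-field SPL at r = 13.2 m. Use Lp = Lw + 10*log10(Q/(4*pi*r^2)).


4*pi*r^2 = 4*pi*13.2^2 = 2189.56 m^2
Q / (4*pi*r^2) = 2 / 2189.56 = 0.000913426
Lp = 87.1 + 10*log10(0.000913426) = 56.707 dB


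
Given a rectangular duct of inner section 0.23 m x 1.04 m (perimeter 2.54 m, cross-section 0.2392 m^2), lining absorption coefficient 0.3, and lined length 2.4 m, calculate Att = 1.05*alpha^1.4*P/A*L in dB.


alpha^1.4 = 0.3^1.4 = 0.18534
Attenuation rate = 1.05 * alpha^1.4 * P / A
= 1.05 * 0.18534 * 2.54 / 0.2392 = 2.06648 dB/m
Total Att = 2.06648 * 2.4 = 4.9596 dB


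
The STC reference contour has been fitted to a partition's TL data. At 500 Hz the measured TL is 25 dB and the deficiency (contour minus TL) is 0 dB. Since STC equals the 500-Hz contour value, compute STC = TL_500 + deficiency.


By ASTM E413, STC = value of the fitted reference contour at 500 Hz.
Contour value at 500 Hz = TL_500 + deficiency = 25 + 0 = 25
STC = 25


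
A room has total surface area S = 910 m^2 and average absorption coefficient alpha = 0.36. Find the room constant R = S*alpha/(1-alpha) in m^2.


R = 910 * 0.36 / (1 - 0.36) = 511.87 m^2


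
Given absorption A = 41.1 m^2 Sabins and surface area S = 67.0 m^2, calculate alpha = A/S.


Absorption coefficient = absorbed power / incident power
alpha = A / S = 41.1 / 67.0 = 0.61343


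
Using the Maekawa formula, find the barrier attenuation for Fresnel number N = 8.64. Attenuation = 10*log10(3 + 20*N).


3 + 20*N = 3 + 20*8.64 = 175.8
Att = 10*log10(175.8) = 22.45 dB


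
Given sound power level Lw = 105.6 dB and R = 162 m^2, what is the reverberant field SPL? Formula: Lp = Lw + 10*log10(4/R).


4/R = 4/162 = 0.0246914
Lp = 105.6 + 10*log10(0.0246914) = 89.525 dB


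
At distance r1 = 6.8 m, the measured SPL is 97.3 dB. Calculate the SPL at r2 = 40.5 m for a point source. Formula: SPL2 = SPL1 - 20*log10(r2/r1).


r2/r1 = 40.5/6.8 = 5.95588
Correction = 20*log10(5.95588) = 15.4989 dB
SPL2 = 97.3 - 15.4989 = 81.801 dB


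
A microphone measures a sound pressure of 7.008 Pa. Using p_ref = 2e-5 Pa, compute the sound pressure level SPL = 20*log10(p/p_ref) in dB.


p / p_ref = 7.008 / 2e-5 = 350400
SPL = 20 * log10(350400) = 110.89 dB


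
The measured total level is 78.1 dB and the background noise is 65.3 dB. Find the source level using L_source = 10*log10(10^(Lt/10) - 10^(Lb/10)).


10^(78.1/10) = 6.45654e+07
10^(65.3/10) = 3.38844e+06
Difference = 6.45654e+07 - 3.38844e+06 = 6.1177e+07
L_source = 10*log10(6.1177e+07) = 77.866 dB


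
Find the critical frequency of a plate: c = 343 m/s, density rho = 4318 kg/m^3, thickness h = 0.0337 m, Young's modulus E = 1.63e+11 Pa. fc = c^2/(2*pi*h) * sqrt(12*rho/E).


12*rho/E = 12*4318/1.63e+11 = 3.1789e-07
sqrt(12*rho/E) = sqrt(3.1789e-07) = 0.000563817
c^2/(2*pi*h) = 343^2/(2*pi*0.0337) = 555621
fc = 555621 * 0.000563817 = 313.27 Hz


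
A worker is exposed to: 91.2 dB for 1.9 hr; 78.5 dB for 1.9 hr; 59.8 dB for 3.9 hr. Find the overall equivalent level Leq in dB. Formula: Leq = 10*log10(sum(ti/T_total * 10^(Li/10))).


T_total = 1.9 + 1.9 + 3.9 = 7.7 hr
(1.9/7.7) * 10^(91.2/10) = 3.25284e+08
(1.9/7.7) * 10^(78.5/10) = 1.74688e+07
(3.9/7.7) * 10^(59.8/10) = 483698
Sum = 3.25284e+08 + 1.74688e+07 + 483698 = 3.43236e+08
Leq = 10*log10(3.43236e+08) = 85.356 dB


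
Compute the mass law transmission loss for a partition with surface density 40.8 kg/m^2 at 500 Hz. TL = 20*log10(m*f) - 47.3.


m * f = 40.8 * 500 = 20400
20*log10(20400) = 86.1926 dB
TL = 86.1926 - 47.3 = 38.893 dB


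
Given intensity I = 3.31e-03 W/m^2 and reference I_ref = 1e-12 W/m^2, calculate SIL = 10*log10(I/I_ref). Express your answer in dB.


I / I_ref = 3.31e-03 / 1e-12 = 3.31e+09
SIL = 10 * log10(3.31e+09) = 95.198 dB


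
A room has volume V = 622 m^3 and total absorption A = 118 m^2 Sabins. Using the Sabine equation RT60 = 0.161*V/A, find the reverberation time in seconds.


RT60 = 0.161 * 622 / 118 = 0.84866 s


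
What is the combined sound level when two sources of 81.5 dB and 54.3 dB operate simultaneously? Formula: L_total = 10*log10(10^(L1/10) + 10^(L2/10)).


10^(81.5/10) = 1.41254e+08
10^(54.3/10) = 269153
Sum = 1.41254e+08 + 269153 = 1.41523e+08
L_total = 10*log10(1.41523e+08) = 81.508 dB


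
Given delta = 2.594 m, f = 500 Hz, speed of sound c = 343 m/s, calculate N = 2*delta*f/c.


N = 2*delta*f/c = 2*delta/lambda, where lambda = c/f
lambda = 343 / 500 = 0.686 m
N = 2 * 2.594 / 0.686 = 7.5627


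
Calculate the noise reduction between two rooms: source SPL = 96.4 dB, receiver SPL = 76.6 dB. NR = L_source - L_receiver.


NR = L_source - L_receiver (difference between source and receiving room levels)
NR = 96.4 - 76.6 = 19.8 dB


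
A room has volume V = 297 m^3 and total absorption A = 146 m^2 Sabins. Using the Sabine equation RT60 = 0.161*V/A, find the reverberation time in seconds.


RT60 = 0.161 * 297 / 146 = 0.32751 s


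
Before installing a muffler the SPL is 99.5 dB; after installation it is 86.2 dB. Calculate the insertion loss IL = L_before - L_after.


Insertion loss = SPL without muffler - SPL with muffler
IL = 99.5 - 86.2 = 13.3 dB


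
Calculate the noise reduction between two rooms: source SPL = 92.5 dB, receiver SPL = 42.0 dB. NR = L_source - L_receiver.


NR = L_source - L_receiver (difference between source and receiving room levels)
NR = 92.5 - 42.0 = 50.5 dB


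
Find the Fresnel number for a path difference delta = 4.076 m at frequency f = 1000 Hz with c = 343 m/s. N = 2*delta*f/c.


N = 2*delta*f/c = 2*delta/lambda, where lambda = c/f
lambda = 343 / 1000 = 0.343 m
N = 2 * 4.076 / 0.343 = 23.767


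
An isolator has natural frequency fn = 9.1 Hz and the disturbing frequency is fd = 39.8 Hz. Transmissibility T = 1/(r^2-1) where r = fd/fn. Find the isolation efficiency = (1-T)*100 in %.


r = 39.8 / 9.1 = 4.37363
r^2 - 1 = 4.37363^2 - 1 = 18.1286
T = 1/18.1286 = 0.0551615
Efficiency = (1 - 0.0551615)*100 = 94.484 %


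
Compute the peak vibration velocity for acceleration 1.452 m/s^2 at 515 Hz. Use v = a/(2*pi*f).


omega = 2*pi*f = 2*pi*515 = 3235.84 rad/s
v = a / omega = 1.452 / 3235.84 = 0.00044872 m/s


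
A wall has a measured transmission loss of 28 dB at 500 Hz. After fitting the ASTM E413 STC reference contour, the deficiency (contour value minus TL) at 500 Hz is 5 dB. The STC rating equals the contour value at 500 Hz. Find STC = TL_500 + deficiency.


By ASTM E413, STC = value of the fitted reference contour at 500 Hz.
Contour value at 500 Hz = TL_500 + deficiency = 28 + 5 = 33
STC = 33


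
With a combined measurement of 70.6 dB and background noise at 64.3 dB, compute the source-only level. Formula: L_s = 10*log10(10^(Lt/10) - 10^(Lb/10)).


10^(70.6/10) = 1.14815e+07
10^(64.3/10) = 2.69153e+06
Difference = 1.14815e+07 - 2.69153e+06 = 8.78997e+06
L_source = 10*log10(8.78997e+06) = 69.44 dB


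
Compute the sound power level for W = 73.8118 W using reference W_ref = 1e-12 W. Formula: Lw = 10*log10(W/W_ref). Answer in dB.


W / W_ref = 73.8118 / 1e-12 = 7.38118e+13
Lw = 10 * log10(7.38118e+13) = 138.68 dB


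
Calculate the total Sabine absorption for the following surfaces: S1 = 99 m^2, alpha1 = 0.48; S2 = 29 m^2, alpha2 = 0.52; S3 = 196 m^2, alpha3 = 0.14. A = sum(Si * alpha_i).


99 * 0.48 = 47.52
29 * 0.52 = 15.08
196 * 0.14 = 27.44
A_total = 47.52 + 15.08 + 27.44 = 90.04 m^2


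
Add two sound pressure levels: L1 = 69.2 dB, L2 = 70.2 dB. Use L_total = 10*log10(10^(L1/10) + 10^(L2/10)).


10^(69.2/10) = 8.31764e+06
10^(70.2/10) = 1.04713e+07
Sum = 8.31764e+06 + 1.04713e+07 = 1.87889e+07
L_total = 10*log10(1.87889e+07) = 72.739 dB


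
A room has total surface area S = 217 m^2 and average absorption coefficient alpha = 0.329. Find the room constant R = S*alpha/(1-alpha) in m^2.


R = 217 * 0.329 / (1 - 0.329) = 106.4 m^2


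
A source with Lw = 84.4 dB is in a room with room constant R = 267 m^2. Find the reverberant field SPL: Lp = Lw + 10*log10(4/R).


4/R = 4/267 = 0.0149813
Lp = 84.4 + 10*log10(0.0149813) = 66.155 dB


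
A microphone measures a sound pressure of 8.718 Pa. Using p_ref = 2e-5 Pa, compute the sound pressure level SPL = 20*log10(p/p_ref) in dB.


p / p_ref = 8.718 / 2e-5 = 435900
SPL = 20 * log10(435900) = 112.79 dB


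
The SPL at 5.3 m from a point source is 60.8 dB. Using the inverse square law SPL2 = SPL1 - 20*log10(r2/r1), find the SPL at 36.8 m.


r2/r1 = 36.8/5.3 = 6.9434
Correction = 20*log10(6.9434) = 16.8314 dB
SPL2 = 60.8 - 16.8314 = 43.969 dB


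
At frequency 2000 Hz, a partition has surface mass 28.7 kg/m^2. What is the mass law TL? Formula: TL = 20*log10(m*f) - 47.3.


m * f = 28.7 * 2000 = 57400
20*log10(57400) = 95.1782 dB
TL = 95.1782 - 47.3 = 47.878 dB


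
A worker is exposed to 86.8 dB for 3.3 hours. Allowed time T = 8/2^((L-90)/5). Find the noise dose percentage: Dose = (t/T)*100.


T_allowed = 8 / 2^((86.8 - 90)/5) = 12.4666 hr
Dose = 3.3 / 12.4666 * 100 = 26.471 %


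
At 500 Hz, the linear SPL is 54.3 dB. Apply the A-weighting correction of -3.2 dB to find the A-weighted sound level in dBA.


A-weighting table: 500 Hz -> -3.2 dB correction
SPL_A = SPL + correction = 54.3 + (-3.2) = 51.1 dBA


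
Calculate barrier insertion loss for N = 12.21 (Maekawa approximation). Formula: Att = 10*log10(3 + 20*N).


3 + 20*N = 3 + 20*12.21 = 247.2
Att = 10*log10(247.2) = 23.93 dB


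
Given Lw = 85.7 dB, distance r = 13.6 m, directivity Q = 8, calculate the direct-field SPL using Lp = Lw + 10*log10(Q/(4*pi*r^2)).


4*pi*r^2 = 4*pi*13.6^2 = 2324.28 m^2
Q / (4*pi*r^2) = 8 / 2324.28 = 0.00344193
Lp = 85.7 + 10*log10(0.00344193) = 61.068 dB


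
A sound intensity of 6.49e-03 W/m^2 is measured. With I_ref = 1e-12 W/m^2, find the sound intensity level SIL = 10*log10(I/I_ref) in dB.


I / I_ref = 6.49e-03 / 1e-12 = 6.49e+09
SIL = 10 * log10(6.49e+09) = 98.122 dB


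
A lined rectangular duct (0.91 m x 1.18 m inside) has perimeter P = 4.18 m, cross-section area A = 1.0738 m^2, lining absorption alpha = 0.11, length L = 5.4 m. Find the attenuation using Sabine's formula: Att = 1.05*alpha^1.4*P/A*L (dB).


alpha^1.4 = 0.11^1.4 = 0.0454935
Attenuation rate = 1.05 * alpha^1.4 * P / A
= 1.05 * 0.0454935 * 4.18 / 1.0738 = 0.185948 dB/m
Total Att = 0.185948 * 5.4 = 1.0041 dB


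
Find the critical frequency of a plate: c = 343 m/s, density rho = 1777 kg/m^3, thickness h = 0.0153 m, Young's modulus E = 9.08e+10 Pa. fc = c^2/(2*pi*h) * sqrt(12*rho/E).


12*rho/E = 12*1777/9.08e+10 = 2.34846e-07
sqrt(12*rho/E) = sqrt(2.34846e-07) = 0.000484609
c^2/(2*pi*h) = 343^2/(2*pi*0.0153) = 1.22382e+06
fc = 1.22382e+06 * 0.000484609 = 593.07 Hz


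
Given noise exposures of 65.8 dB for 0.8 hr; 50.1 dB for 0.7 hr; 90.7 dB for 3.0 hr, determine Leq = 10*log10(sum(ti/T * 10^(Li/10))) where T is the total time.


T_total = 0.8 + 0.7 + 3.0 = 4.5 hr
(0.8/4.5) * 10^(65.8/10) = 675892
(0.7/4.5) * 10^(50.1/10) = 15917.9
(3.0/4.5) * 10^(90.7/10) = 7.83265e+08
Sum = 675892 + 15917.9 + 7.83265e+08 = 7.83957e+08
Leq = 10*log10(7.83957e+08) = 88.943 dB


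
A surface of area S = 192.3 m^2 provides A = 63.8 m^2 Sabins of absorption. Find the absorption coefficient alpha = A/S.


Absorption coefficient = absorbed power / incident power
alpha = A / S = 63.8 / 192.3 = 0.33177


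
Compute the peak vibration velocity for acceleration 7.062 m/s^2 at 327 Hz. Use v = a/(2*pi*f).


omega = 2*pi*f = 2*pi*327 = 2054.6 rad/s
v = a / omega = 7.062 / 2054.6 = 0.0034372 m/s


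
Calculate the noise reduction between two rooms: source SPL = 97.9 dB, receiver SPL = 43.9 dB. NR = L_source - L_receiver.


NR = L_source - L_receiver (difference between source and receiving room levels)
NR = 97.9 - 43.9 = 54 dB


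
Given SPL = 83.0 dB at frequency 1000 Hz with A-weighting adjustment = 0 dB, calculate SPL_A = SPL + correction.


A-weighting table: 1000 Hz -> 0 dB correction
SPL_A = SPL + correction = 83.0 + (0) = 83 dBA


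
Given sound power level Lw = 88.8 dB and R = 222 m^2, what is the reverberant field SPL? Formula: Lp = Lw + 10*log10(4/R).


4/R = 4/222 = 0.018018
Lp = 88.8 + 10*log10(0.018018) = 71.357 dB


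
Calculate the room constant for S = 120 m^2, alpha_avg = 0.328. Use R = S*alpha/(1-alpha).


R = 120 * 0.328 / (1 - 0.328) = 58.571 m^2


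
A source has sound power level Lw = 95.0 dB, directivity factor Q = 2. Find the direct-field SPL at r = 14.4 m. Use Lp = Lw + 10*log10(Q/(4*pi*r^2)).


4*pi*r^2 = 4*pi*14.4^2 = 2605.76 m^2
Q / (4*pi*r^2) = 2 / 2605.76 = 0.00076753
Lp = 95.0 + 10*log10(0.00076753) = 63.851 dB


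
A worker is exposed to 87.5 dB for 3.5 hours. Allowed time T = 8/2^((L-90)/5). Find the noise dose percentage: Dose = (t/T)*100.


T_allowed = 8 / 2^((87.5 - 90)/5) = 11.3137 hr
Dose = 3.5 / 11.3137 * 100 = 30.936 %


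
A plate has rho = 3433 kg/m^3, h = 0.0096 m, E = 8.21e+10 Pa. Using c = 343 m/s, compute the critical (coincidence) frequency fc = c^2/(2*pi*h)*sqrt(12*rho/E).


12*rho/E = 12*3433/8.21e+10 = 5.01778e-07
sqrt(12*rho/E) = sqrt(5.01778e-07) = 0.000708363
c^2/(2*pi*h) = 343^2/(2*pi*0.0096) = 1.95046e+06
fc = 1.95046e+06 * 0.000708363 = 1381.6 Hz


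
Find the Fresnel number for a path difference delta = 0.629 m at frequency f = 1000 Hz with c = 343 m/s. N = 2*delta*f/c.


N = 2*delta*f/c = 2*delta/lambda, where lambda = c/f
lambda = 343 / 1000 = 0.343 m
N = 2 * 0.629 / 0.343 = 3.6676


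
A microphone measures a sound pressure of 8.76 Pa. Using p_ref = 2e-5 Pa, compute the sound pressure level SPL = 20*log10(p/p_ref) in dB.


p / p_ref = 8.76 / 2e-5 = 438000
SPL = 20 * log10(438000) = 112.83 dB


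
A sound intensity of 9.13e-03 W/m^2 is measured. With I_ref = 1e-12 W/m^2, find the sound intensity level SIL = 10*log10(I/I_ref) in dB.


I / I_ref = 9.13e-03 / 1e-12 = 9.13e+09
SIL = 10 * log10(9.13e+09) = 99.605 dB


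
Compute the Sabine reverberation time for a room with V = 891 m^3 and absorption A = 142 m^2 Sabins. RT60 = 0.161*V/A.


RT60 = 0.161 * 891 / 142 = 1.0102 s


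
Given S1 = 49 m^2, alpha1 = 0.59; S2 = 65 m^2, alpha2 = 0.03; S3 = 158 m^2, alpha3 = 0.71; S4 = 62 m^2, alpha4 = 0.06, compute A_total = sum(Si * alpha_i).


49 * 0.59 = 28.91
65 * 0.03 = 1.95
158 * 0.71 = 112.18
62 * 0.06 = 3.72
A_total = 28.91 + 1.95 + 112.18 + 3.72 = 146.76 m^2


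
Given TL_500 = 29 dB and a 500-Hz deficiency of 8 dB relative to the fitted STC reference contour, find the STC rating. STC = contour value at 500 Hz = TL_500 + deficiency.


By ASTM E413, STC = value of the fitted reference contour at 500 Hz.
Contour value at 500 Hz = TL_500 + deficiency = 29 + 8 = 37
STC = 37


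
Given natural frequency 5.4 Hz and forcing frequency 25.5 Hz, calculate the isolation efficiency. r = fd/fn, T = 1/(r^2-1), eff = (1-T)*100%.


r = 25.5 / 5.4 = 4.72222
r^2 - 1 = 4.72222^2 - 1 = 21.2994
T = 1/21.2994 = 0.0469497
Efficiency = (1 - 0.0469497)*100 = 95.305 %


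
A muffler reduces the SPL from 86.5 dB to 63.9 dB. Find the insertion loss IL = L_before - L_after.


Insertion loss = SPL without muffler - SPL with muffler
IL = 86.5 - 63.9 = 22.6 dB


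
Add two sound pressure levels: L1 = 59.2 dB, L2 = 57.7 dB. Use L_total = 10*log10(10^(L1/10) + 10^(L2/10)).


10^(59.2/10) = 831764
10^(57.7/10) = 588844
Sum = 831764 + 588844 = 1.42061e+06
L_total = 10*log10(1.42061e+06) = 61.525 dB


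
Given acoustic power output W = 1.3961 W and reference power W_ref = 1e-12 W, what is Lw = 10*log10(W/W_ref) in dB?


W / W_ref = 1.3961 / 1e-12 = 1.3961e+12
Lw = 10 * log10(1.3961e+12) = 121.45 dB


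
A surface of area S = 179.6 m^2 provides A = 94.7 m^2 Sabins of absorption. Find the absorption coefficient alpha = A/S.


Absorption coefficient = absorbed power / incident power
alpha = A / S = 94.7 / 179.6 = 0.52728


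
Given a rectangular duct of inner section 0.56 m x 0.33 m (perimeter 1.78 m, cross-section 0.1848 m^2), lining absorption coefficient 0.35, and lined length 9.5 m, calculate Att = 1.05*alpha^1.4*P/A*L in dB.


alpha^1.4 = 0.35^1.4 = 0.229983
Attenuation rate = 1.05 * alpha^1.4 * P / A
= 1.05 * 0.229983 * 1.78 / 0.1848 = 2.32596 dB/m
Total Att = 2.32596 * 9.5 = 22.097 dB


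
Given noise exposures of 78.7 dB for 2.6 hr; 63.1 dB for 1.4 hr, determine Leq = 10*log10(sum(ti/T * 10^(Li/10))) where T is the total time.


T_total = 2.6 + 1.4 = 4.0 hr
(2.6/4.0) * 10^(78.7/10) = 4.81852e+07
(1.4/4.0) * 10^(63.1/10) = 714608
Sum = 4.81852e+07 + 714608 = 4.88998e+07
Leq = 10*log10(4.88998e+07) = 76.893 dB


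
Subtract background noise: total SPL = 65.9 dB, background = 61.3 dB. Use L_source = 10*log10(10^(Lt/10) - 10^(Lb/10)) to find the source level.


10^(65.9/10) = 3.89045e+06
10^(61.3/10) = 1.34896e+06
Difference = 3.89045e+06 - 1.34896e+06 = 2.54149e+06
L_source = 10*log10(2.54149e+06) = 64.051 dB


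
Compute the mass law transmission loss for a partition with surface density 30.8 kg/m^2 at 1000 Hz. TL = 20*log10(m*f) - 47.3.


m * f = 30.8 * 1000 = 30800
20*log10(30800) = 89.771 dB
TL = 89.771 - 47.3 = 42.471 dB


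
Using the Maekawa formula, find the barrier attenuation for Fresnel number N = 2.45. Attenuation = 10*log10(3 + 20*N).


3 + 20*N = 3 + 20*2.45 = 52
Att = 10*log10(52) = 17.16 dB


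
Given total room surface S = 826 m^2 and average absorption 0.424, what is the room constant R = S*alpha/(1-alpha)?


R = 826 * 0.424 / (1 - 0.424) = 608.03 m^2


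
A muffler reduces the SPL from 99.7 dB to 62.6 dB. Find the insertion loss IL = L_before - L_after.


Insertion loss = SPL without muffler - SPL with muffler
IL = 99.7 - 62.6 = 37.1 dB


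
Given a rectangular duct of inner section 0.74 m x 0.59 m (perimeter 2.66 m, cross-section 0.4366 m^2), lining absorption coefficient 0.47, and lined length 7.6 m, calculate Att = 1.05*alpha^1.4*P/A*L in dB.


alpha^1.4 = 0.47^1.4 = 0.347486
Attenuation rate = 1.05 * alpha^1.4 * P / A
= 1.05 * 0.347486 * 2.66 / 0.4366 = 2.22292 dB/m
Total Att = 2.22292 * 7.6 = 16.894 dB


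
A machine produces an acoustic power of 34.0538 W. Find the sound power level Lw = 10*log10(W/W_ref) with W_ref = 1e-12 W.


W / W_ref = 34.0538 / 1e-12 = 3.40538e+13
Lw = 10 * log10(3.40538e+13) = 135.32 dB


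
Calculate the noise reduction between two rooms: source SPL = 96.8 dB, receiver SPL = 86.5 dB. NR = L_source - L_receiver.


NR = L_source - L_receiver (difference between source and receiving room levels)
NR = 96.8 - 86.5 = 10.3 dB


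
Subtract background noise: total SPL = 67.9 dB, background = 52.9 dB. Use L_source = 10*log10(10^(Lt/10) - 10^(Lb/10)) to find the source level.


10^(67.9/10) = 6.16595e+06
10^(52.9/10) = 194984
Difference = 6.16595e+06 - 194984 = 5.97097e+06
L_source = 10*log10(5.97097e+06) = 67.76 dB


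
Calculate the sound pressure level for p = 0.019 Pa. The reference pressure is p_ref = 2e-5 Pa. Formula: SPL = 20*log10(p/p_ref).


p / p_ref = 0.019 / 2e-5 = 950
SPL = 20 * log10(950) = 59.554 dB


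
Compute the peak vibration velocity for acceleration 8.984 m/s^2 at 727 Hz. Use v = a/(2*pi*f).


omega = 2*pi*f = 2*pi*727 = 4567.88 rad/s
v = a / omega = 8.984 / 4567.88 = 0.0019668 m/s


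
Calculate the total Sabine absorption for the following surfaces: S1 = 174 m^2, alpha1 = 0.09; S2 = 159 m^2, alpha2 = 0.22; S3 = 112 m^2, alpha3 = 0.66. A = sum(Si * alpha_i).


174 * 0.09 = 15.66
159 * 0.22 = 34.98
112 * 0.66 = 73.92
A_total = 15.66 + 34.98 + 73.92 = 124.56 m^2


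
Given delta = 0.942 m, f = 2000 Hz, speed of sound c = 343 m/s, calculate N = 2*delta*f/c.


N = 2*delta*f/c = 2*delta/lambda, where lambda = c/f
lambda = 343 / 2000 = 0.1715 m
N = 2 * 0.942 / 0.1715 = 10.985


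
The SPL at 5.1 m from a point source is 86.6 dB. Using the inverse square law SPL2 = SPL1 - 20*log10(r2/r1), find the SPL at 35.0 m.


r2/r1 = 35.0/5.1 = 6.86275
Correction = 20*log10(6.86275) = 16.73 dB
SPL2 = 86.6 - 16.73 = 69.87 dB


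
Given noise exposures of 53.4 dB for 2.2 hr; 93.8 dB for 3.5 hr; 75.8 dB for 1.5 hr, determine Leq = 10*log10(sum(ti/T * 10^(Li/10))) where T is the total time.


T_total = 2.2 + 3.5 + 1.5 = 7.2 hr
(2.2/7.2) * 10^(53.4/10) = 66848.3
(3.5/7.2) * 10^(93.8/10) = 1.1661e+09
(1.5/7.2) * 10^(75.8/10) = 7.92061e+06
Sum = 66848.3 + 1.1661e+09 + 7.92061e+06 = 1.17409e+09
Leq = 10*log10(1.17409e+09) = 90.697 dB


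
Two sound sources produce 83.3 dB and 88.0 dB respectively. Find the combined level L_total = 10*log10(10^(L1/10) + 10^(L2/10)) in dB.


10^(83.3/10) = 2.13796e+08
10^(88.0/10) = 6.30957e+08
Sum = 2.13796e+08 + 6.30957e+08 = 8.44753e+08
L_total = 10*log10(8.44753e+08) = 89.267 dB


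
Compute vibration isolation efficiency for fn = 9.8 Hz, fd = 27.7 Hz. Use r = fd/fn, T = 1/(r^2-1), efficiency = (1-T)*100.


r = 27.7 / 9.8 = 2.82653
r^2 - 1 = 2.82653^2 - 1 = 6.98927
T = 1/6.98927 = 0.143076
Efficiency = (1 - 0.143076)*100 = 85.692 %


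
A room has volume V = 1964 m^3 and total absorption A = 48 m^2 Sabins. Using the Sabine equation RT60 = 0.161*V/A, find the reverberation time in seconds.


RT60 = 0.161 * 1964 / 48 = 6.5876 s


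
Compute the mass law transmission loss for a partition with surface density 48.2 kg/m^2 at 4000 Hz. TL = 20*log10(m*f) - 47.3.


m * f = 48.2 * 4000 = 192800
20*log10(192800) = 105.702 dB
TL = 105.702 - 47.3 = 58.402 dB


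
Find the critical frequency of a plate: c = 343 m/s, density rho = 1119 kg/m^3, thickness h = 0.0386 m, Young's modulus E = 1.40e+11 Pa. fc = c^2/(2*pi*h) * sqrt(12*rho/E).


12*rho/E = 12*1119/1.40e+11 = 9.59143e-08
sqrt(12*rho/E) = sqrt(9.59143e-08) = 0.0003097
c^2/(2*pi*h) = 343^2/(2*pi*0.0386) = 485089
fc = 485089 * 0.0003097 = 150.23 Hz


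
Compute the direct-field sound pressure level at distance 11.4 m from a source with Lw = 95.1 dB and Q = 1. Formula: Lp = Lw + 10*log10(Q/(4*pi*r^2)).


4*pi*r^2 = 4*pi*11.4^2 = 1633.13 m^2
Q / (4*pi*r^2) = 1 / 1633.13 = 0.000612321
Lp = 95.1 + 10*log10(0.000612321) = 62.97 dB


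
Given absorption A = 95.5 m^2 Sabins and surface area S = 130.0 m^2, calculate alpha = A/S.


Absorption coefficient = absorbed power / incident power
alpha = A / S = 95.5 / 130.0 = 0.73462


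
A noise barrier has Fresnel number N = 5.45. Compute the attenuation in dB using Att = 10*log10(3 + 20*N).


3 + 20*N = 3 + 20*5.45 = 112
Att = 10*log10(112) = 20.492 dB


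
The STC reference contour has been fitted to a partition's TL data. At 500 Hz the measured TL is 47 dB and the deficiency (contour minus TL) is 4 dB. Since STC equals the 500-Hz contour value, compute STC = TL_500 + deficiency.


By ASTM E413, STC = value of the fitted reference contour at 500 Hz.
Contour value at 500 Hz = TL_500 + deficiency = 47 + 4 = 51
STC = 51


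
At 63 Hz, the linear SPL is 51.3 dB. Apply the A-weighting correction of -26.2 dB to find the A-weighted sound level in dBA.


A-weighting table: 63 Hz -> -26.2 dB correction
SPL_A = SPL + correction = 51.3 + (-26.2) = 25.1 dBA


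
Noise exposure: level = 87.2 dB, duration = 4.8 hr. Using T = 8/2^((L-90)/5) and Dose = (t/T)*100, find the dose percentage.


T_allowed = 8 / 2^((87.2 - 90)/5) = 11.7942 hr
Dose = 4.8 / 11.7942 * 100 = 40.698 %


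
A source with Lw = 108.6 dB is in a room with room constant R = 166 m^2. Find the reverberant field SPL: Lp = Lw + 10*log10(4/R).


4/R = 4/166 = 0.0240964
Lp = 108.6 + 10*log10(0.0240964) = 92.42 dB


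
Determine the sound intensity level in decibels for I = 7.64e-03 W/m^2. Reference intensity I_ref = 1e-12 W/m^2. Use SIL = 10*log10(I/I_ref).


I / I_ref = 7.64e-03 / 1e-12 = 7.64e+09
SIL = 10 * log10(7.64e+09) = 98.831 dB


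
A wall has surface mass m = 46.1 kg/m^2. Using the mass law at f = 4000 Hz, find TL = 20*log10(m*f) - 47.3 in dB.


m * f = 46.1 * 4000 = 184400
20*log10(184400) = 105.315 dB
TL = 105.315 - 47.3 = 58.015 dB


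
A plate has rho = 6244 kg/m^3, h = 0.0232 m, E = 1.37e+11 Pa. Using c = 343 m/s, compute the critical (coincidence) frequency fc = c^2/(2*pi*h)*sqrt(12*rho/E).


12*rho/E = 12*6244/1.37e+11 = 5.4692e-07
sqrt(12*rho/E) = sqrt(5.4692e-07) = 0.00073954
c^2/(2*pi*h) = 343^2/(2*pi*0.0232) = 807087
fc = 807087 * 0.00073954 = 596.87 Hz


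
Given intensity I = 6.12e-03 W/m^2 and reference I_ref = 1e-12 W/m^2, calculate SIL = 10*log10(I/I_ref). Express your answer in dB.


I / I_ref = 6.12e-03 / 1e-12 = 6.12e+09
SIL = 10 * log10(6.12e+09) = 97.868 dB


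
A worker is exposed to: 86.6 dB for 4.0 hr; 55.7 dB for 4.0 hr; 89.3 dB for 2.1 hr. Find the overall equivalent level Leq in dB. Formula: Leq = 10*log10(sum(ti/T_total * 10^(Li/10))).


T_total = 4.0 + 4.0 + 2.1 = 10.1 hr
(4.0/10.1) * 10^(86.6/10) = 1.81025e+08
(4.0/10.1) * 10^(55.7/10) = 147143
(2.1/10.1) * 10^(89.3/10) = 1.76969e+08
Sum = 1.81025e+08 + 147143 + 1.76969e+08 = 3.58141e+08
Leq = 10*log10(3.58141e+08) = 85.541 dB


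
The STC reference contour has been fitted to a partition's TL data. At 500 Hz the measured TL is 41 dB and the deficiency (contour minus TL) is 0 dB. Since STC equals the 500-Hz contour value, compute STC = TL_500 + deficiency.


By ASTM E413, STC = value of the fitted reference contour at 500 Hz.
Contour value at 500 Hz = TL_500 + deficiency = 41 + 0 = 41
STC = 41


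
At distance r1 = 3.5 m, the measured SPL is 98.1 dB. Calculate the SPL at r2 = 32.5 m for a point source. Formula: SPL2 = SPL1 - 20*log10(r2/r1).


r2/r1 = 32.5/3.5 = 9.28571
Correction = 20*log10(9.28571) = 19.3563 dB
SPL2 = 98.1 - 19.3563 = 78.744 dB


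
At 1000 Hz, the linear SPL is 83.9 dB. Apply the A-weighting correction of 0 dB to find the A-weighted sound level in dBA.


A-weighting table: 1000 Hz -> 0 dB correction
SPL_A = SPL + correction = 83.9 + (0) = 83.9 dBA


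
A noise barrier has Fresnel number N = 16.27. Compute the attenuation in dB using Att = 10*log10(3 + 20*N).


3 + 20*N = 3 + 20*16.27 = 328.4
Att = 10*log10(328.4) = 25.164 dB


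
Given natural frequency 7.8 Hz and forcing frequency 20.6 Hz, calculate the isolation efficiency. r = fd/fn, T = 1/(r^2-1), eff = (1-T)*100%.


r = 20.6 / 7.8 = 2.64103
r^2 - 1 = 2.64103^2 - 1 = 5.97504
T = 1/5.97504 = 0.167363
Efficiency = (1 - 0.167363)*100 = 83.264 %


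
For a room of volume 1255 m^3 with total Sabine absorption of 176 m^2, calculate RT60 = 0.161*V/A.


RT60 = 0.161 * 1255 / 176 = 1.148 s


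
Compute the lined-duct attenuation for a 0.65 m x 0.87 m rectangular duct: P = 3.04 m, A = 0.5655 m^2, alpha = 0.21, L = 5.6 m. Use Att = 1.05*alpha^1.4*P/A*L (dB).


alpha^1.4 = 0.21^1.4 = 0.112488
Attenuation rate = 1.05 * alpha^1.4 * P / A
= 1.05 * 0.112488 * 3.04 / 0.5655 = 0.634946 dB/m
Total Att = 0.634946 * 5.6 = 3.5557 dB


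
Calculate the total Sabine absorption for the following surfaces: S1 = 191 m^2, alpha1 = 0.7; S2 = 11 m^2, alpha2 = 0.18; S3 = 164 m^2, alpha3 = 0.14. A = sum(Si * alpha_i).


191 * 0.7 = 133.7
11 * 0.18 = 1.98
164 * 0.14 = 22.96
A_total = 133.7 + 1.98 + 22.96 = 158.64 m^2


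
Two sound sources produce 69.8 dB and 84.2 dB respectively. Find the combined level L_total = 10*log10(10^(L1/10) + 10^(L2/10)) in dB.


10^(69.8/10) = 9.54993e+06
10^(84.2/10) = 2.63027e+08
Sum = 9.54993e+06 + 2.63027e+08 = 2.72577e+08
L_total = 10*log10(2.72577e+08) = 84.355 dB


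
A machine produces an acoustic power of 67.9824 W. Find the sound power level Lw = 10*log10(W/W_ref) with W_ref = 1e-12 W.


W / W_ref = 67.9824 / 1e-12 = 6.79824e+13
Lw = 10 * log10(6.79824e+13) = 138.32 dB


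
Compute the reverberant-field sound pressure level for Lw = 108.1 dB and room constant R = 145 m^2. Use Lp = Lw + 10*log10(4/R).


4/R = 4/145 = 0.0275862
Lp = 108.1 + 10*log10(0.0275862) = 92.507 dB


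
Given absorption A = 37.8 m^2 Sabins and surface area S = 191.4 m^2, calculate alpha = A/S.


Absorption coefficient = absorbed power / incident power
alpha = A / S = 37.8 / 191.4 = 0.19749
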